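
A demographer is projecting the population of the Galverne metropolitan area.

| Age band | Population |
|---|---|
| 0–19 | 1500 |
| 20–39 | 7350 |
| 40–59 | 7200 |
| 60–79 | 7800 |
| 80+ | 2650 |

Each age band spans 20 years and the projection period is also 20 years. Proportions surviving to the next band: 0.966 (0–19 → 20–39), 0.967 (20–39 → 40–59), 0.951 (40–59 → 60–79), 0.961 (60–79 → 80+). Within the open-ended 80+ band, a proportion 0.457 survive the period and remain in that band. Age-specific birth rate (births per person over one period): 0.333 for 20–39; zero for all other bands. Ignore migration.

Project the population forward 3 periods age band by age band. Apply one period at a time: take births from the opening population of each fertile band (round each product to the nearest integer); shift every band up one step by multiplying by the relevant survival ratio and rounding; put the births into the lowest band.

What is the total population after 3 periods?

16194

— Period 1 —
Births: 7350 × 0.333 = 2448
20–39: 1500 × 0.966 = 1449
40–59: 7350 × 0.967 = 7107
60–79: 7200 × 0.951 = 6847
80+: 7800 × 0.961 + 2650 × 0.457 = 7496 + 1211 = 8707
Population now: 0–19=2448, 20–39=1449, 40–59=7107, 60–79=6847, 80+=8707
— Period 2 —
Births: 1449 × 0.333 = 483
20–39: 2448 × 0.966 = 2365
40–59: 1449 × 0.967 = 1401
60–79: 7107 × 0.951 = 6759
80+: 6847 × 0.961 + 8707 × 0.457 = 6580 + 3979 = 10559
Population now: 0–19=483, 20–39=2365, 40–59=1401, 60–79=6759, 80+=10559
— Period 3 —
Births: 2365 × 0.333 = 788
20–39: 483 × 0.966 = 467
40–59: 2365 × 0.967 = 2287
60–79: 1401 × 0.951 = 1332
80+: 6759 × 0.961 + 10559 × 0.457 = 6495 + 4825 = 11320
Population now: 0–19=788, 20–39=467, 40–59=2287, 60–79=1332, 80+=11320
Total after period 3: 788 + 467 + 2287 + 1332 + 11320 = 16194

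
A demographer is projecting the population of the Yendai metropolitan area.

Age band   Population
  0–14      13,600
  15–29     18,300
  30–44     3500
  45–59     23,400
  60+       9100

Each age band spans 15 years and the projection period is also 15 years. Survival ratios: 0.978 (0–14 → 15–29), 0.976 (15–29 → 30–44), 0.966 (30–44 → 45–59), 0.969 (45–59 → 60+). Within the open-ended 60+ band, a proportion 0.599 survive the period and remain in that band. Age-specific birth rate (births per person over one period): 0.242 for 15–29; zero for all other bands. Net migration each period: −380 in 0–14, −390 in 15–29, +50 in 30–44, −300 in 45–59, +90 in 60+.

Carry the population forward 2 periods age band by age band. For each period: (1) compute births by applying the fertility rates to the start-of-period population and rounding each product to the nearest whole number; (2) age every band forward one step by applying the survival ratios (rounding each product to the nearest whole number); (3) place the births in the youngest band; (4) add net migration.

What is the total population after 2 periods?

55943

(Bands numbered youngest = 1 to oldest = 5.)
Period 1:
Births: 18300 × 0.242 = 4429
Band 2: 13600 × 0.978 = 13301
Band 3: 18300 × 0.976 = 17861
Band 4: 3500 × 0.966 = 3381
Band 5: 23400 × 0.969 + 9100 × 0.599 = 22675 + 5451 = 28126
Net migration: Band 1 − 380 → 4049; Band 2 − 390 → 12911; Band 3 + 50 → 17911; Band 4 − 300 → 3081; Band 5 + 90 → 28216
Population now: 0–14=4049, 15–29=12911, 30–44=17911, 45–59=3081, 60+=28216
Period 2:
Births: 12911 × 0.242 = 3124
Band 2: 4049 × 0.978 = 3960
Band 3: 12911 × 0.976 = 12601
Band 4: 17911 × 0.966 = 17302
Band 5: 3081 × 0.969 + 28216 × 0.599 = 2985 + 16901 = 19886
Net migration: Band 1 − 380 → 2744; Band 2 − 390 → 3570; Band 3 + 50 → 12651; Band 4 − 300 → 17002; Band 5 + 90 → 19976
Population now: 0–14=2744, 15–29=3570, 30–44=12651, 45–59=17002, 60+=19976
Total after period 2: 2744 + 3570 + 12651 + 17002 + 19976 = 55943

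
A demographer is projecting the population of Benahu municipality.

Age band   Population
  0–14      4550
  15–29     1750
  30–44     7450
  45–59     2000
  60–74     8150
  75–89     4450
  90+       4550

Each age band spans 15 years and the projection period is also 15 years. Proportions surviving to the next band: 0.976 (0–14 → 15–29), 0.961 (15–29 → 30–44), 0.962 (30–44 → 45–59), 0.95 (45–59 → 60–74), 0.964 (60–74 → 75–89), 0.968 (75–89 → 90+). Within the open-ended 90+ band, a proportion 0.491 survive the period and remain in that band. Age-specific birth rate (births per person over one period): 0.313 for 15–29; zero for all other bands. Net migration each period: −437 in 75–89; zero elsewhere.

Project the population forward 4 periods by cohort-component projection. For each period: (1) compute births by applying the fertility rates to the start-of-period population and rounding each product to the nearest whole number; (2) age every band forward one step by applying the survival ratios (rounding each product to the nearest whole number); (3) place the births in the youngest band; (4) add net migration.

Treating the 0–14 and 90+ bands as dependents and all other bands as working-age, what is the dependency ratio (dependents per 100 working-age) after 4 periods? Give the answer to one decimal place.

After projecting period 1:
Births: 1750 × 0.313 = 548
15–29: 4550 × 0.976 = 4441
30–44: 1750 × 0.961 = 1682
45–59: 7450 × 0.962 = 7167
60–74: 2000 × 0.95 = 1900
75–89: 8150 × 0.964 = 7857
90+: 4450 × 0.968 + 4550 × 0.491 = 4308 + 2234 = 6542
Net migration: 75–89 − 437 → 7420
Population now: 0–14=548, 15–29=4441, 30–44=1682, 45–59=7167, 60–74=1900, 75–89=7420, 90+=6542
After projecting period 2:
Births: 4441 × 0.313 = 1390
15–29: 548 × 0.976 = 535
30–44: 4441 × 0.961 = 4268
45–59: 1682 × 0.962 = 1618
60–74: 7167 × 0.95 = 6809
75–89: 1900 × 0.964 = 1832
90+: 7420 × 0.968 + 6542 × 0.491 = 7183 + 3212 = 10395
Net migration: 75–89 − 437 → 1395
Population now: 0–14=1390, 15–29=535, 30–44=4268, 45–59=1618, 60–74=6809, 75–89=1395, 90+=10395
After projecting period 3:
Births: 535 × 0.313 = 167
15–29: 1390 × 0.976 = 1357
30–44: 535 × 0.961 = 514
45–59: 4268 × 0.962 = 4106
60–74: 1618 × 0.95 = 1537
75–89: 6809 × 0.964 = 6564
90+: 1395 × 0.968 + 10395 × 0.491 = 1350 + 5104 = 6454
Net migration: 75–89 − 437 → 6127
Population now: 0–14=167, 15–29=1357, 30–44=514, 45–59=4106, 60–74=1537, 75–89=6127, 90+=6454
After projecting period 4:
Births: 1357 × 0.313 = 425
15–29: 167 × 0.976 = 163
30–44: 1357 × 0.961 = 1304
45–59: 514 × 0.962 = 494
60–74: 4106 × 0.95 = 3901
75–89: 1537 × 0.964 = 1482
90+: 6127 × 0.968 + 6454 × 0.491 = 5931 + 3169 = 9100
Net migration: 75–89 − 437 → 1045
Population now: 0–14=425, 15–29=163, 30–44=1304, 45–59=494, 60–74=3901, 75–89=1045, 90+=9100
Dependents (band 0–14 + band 90+) = 425 + 9100 = 9525; working-age = 6907; ratio = 9525/6907 × 100 = 137.9

137.9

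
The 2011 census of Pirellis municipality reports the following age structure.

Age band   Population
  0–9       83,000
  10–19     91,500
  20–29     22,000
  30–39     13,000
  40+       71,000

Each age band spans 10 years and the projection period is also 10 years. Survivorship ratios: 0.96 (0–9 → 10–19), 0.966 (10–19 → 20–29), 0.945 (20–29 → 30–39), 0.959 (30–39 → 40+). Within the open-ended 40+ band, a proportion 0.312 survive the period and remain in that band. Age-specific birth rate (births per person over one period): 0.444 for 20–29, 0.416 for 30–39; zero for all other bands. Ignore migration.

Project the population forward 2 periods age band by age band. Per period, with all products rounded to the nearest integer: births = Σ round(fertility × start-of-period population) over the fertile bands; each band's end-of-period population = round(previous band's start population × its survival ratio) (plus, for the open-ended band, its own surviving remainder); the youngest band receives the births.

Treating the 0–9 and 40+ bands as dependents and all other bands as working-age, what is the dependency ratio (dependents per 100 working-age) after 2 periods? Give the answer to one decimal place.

Period 1:
Births: 22000 × 0.444 = 9768  |  13000 × 0.416 = 5408 → 15176
10–19: 83000 × 0.96 = 79680
20–29: 91500 × 0.966 = 88389
30–39: 22000 × 0.945 = 20790
40+: 13000 × 0.959 + 71000 × 0.312 = 12467 + 22152 = 34619
→ [15176, 79680, 88389, 20790, 34619]
Period 2:
Births: 88389 × 0.444 = 39245  |  20790 × 0.416 = 8649 → 47894
10–19: 15176 × 0.96 = 14569
20–29: 79680 × 0.966 = 76971
30–39: 88389 × 0.945 = 83528
40+: 20790 × 0.959 + 34619 × 0.312 = 19938 + 10801 = 30739
→ [47894, 14569, 76971, 83528, 30739]
Dependents (band 0–9 + band 40+) = 47894 + 30739 = 78633; working-age = 175068; ratio = 78633/175068 × 100 = 44.9

44.9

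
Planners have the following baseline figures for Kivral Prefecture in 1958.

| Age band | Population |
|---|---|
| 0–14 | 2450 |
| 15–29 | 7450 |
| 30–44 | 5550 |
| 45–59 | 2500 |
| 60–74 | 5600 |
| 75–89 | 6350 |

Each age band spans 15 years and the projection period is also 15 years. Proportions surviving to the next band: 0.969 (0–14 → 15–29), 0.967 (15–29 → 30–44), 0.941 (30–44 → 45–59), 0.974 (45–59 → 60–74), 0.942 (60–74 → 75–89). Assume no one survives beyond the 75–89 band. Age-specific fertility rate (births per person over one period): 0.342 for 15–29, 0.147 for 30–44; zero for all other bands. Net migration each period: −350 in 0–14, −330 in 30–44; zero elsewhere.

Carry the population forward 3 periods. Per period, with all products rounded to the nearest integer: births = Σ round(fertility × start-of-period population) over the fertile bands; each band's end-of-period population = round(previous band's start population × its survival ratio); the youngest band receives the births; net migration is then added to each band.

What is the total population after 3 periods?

17801

[period 1]
Births: 7450 * 0.342 = 2548 ; 5550 * 0.147 = 816 → total 3364
15–29: 2450 * 0.969 = 2374
30–44: 7450 * 0.967 = 7204
45–59: 5550 * 0.941 = 5223
60–74: 2500 * 0.974 = 2435
75–89: 5600 * 0.942 = 5275
Net migration: 0–14 − 350 → 3014; 30–44 − 330 → 6874
End of period: [3014, 2374, 6874, 5223, 2435, 5275]
[period 2]
Births: 2374 * 0.342 = 812 ; 6874 * 0.147 = 1010 → total 1822
15–29: 3014 * 0.969 = 2921
30–44: 2374 * 0.967 = 2296
45–59: 6874 * 0.941 = 6468
60–74: 5223 * 0.974 = 5087
75–89: 2435 * 0.942 = 2294
Net migration: 0–14 − 350 → 1472; 30–44 − 330 → 1966
End of period: [1472, 2921, 1966, 6468, 5087, 2294]
[period 3]
Births: 2921 * 0.342 = 999 ; 1966 * 0.147 = 289 → total 1288
15–29: 1472 * 0.969 = 1426
30–44: 2921 * 0.967 = 2825
45–59: 1966 * 0.941 = 1850
60–74: 6468 * 0.974 = 6300
75–89: 5087 * 0.942 = 4792
Net migration: 0–14 − 350 → 938; 30–44 − 330 → 2495
End of period: [938, 1426, 2495, 1850, 6300, 4792]
Total after period 3: 938 + 1426 + 2495 + 1850 + 6300 + 4792 = 17801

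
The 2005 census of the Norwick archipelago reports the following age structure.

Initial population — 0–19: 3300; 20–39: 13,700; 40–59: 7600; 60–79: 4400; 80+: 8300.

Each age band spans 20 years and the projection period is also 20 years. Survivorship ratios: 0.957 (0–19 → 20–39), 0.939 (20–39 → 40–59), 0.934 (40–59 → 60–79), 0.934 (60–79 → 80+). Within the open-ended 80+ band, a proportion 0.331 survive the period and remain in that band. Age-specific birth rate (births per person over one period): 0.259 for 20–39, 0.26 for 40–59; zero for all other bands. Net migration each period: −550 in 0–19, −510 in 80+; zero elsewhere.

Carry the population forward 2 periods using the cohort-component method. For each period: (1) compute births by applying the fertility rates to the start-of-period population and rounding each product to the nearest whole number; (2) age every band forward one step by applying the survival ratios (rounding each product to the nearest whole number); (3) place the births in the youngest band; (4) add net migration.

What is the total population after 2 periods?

31574

Period 1:
Births: 13700 * 0.259 = 3548, 7600 * 0.26 = 1976 → total 5524
20–39: 3300 * 0.957 = 3158
40–59: 13700 * 0.939 = 12864
60–79: 7600 * 0.934 = 7098
80+: 4400 * 0.934 + 8300 * 0.331 = 4110 + 2747 = 6857
Net migration: 0–19 − 550 → 4974; 80+ − 510 → 6347
Giving 4974 / 3158 / 12864 / 7098 / 6347.
Period 2:
Births: 3158 * 0.259 = 818, 12864 * 0.26 = 3345 → total 4163
20–39: 4974 * 0.957 = 4760
40–59: 3158 * 0.939 = 2965
60–79: 12864 * 0.934 = 12015
80+: 7098 * 0.934 + 6347 * 0.331 = 6630 + 2101 = 8731
Net migration: 0–19 − 550 → 3613; 80+ − 510 → 8221
Giving 3613 / 4760 / 2965 / 12015 / 8221.
Total after period 2: 3613 + 4760 + 2965 + 12015 + 8221 = 31574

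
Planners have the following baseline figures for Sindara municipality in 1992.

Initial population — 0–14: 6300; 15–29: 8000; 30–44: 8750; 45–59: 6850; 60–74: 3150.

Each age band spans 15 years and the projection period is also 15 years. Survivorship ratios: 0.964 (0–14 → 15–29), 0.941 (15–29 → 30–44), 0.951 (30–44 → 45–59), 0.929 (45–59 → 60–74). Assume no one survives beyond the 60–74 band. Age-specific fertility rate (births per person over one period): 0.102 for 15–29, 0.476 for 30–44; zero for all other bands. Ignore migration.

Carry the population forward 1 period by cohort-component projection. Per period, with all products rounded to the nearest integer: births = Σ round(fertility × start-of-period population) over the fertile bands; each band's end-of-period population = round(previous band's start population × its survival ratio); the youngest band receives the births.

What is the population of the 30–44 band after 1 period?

7528

Let group 1 be 0–14 through group 5 = 60–74.
[period 1]
Births: 8000 × 0.102 = 816  |  8750 × 0.476 = 4165 → 4981
Group 2: 6300 × 0.964 = 6073
Group 3: 8000 × 0.941 = 7528
Group 4: 8750 × 0.951 = 8321
Group 5: 6850 × 0.929 = 6364
→ [4981, 6073, 7528, 8321, 6364]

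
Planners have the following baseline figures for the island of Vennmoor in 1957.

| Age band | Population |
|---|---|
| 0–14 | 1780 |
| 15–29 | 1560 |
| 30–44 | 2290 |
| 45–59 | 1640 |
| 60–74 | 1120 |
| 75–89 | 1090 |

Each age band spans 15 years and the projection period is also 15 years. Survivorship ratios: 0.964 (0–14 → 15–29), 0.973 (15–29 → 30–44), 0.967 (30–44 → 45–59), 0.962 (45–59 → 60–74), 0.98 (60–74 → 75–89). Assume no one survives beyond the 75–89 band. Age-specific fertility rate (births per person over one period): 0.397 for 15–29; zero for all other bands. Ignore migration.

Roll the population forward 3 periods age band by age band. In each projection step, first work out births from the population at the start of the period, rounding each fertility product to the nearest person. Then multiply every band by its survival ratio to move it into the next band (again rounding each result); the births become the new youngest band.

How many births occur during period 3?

237

— Period 1 —
Births: 1560 × 0.397 = 619
15–29: 1780 × 0.964 = 1716
30–44: 1560 × 0.973 = 1518
45–59: 2290 × 0.967 = 2214
60–74: 1640 × 0.962 = 1578
75–89: 1120 × 0.98 = 1098
→ [619, 1716, 1518, 2214, 1578, 1098]
— Period 2 —
Births: 1716 × 0.397 = 681
15–29: 619 × 0.964 = 597
30–44: 1716 × 0.973 = 1670
45–59: 1518 × 0.967 = 1468
60–74: 2214 × 0.962 = 2130
75–89: 1578 × 0.98 = 1546
→ [681, 597, 1670, 1468, 2130, 1546]
— Period 3 —
Births: 597 × 0.397 = 237
15–29: 681 × 0.964 = 656
30–44: 597 × 0.973 = 581
45–59: 1670 × 0.967 = 1615
60–74: 1468 × 0.962 = 1412
75–89: 2130 × 0.98 = 2087
→ [237, 656, 581, 1615, 1412, 2087]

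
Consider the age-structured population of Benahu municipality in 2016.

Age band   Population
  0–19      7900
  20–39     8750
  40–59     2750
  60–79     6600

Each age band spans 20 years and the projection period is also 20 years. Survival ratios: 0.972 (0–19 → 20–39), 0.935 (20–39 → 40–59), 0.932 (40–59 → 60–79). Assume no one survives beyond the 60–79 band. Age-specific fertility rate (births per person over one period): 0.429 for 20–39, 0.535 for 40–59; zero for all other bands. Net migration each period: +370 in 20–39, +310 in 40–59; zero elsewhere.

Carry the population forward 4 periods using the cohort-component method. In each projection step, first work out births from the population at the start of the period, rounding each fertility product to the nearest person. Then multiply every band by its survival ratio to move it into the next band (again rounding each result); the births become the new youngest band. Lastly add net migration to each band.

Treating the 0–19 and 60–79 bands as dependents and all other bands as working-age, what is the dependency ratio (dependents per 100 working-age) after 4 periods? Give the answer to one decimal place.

78.0

Period 1:
Births: 8750 * 0.429 = 3754, 2750 * 0.535 = 1471 ⇒ total 5225
20–39: 7900 * 0.972 = 7679
40–59: 8750 * 0.935 = 8181
60–79: 2750 * 0.932 = 2563
Net migration: 20–39 + 370 → 8049; 40–59 + 310 → 8491
→ [5225, 8049, 8491, 2563]
Period 2:
Births: 8049 * 0.429 = 3453, 8491 * 0.535 = 4543 ⇒ total 7996
20–39: 5225 * 0.972 = 5079
40–59: 8049 * 0.935 = 7526
60–79: 8491 * 0.932 = 7914
Net migration: 20–39 + 370 → 5449; 40–59 + 310 → 7836
→ [7996, 5449, 7836, 7914]
Period 3:
Births: 5449 * 0.429 = 2338, 7836 * 0.535 = 4192 ⇒ total 6530
20–39: 7996 * 0.972 = 7772
40–59: 5449 * 0.935 = 5095
60–79: 7836 * 0.932 = 7303
Net migration: 20–39 + 370 → 8142; 40–59 + 310 → 5405
→ [6530, 8142, 5405, 7303]
Period 4:
Births: 8142 * 0.429 = 3493, 5405 * 0.535 = 2892 ⇒ total 6385
20–39: 6530 * 0.972 = 6347
40–59: 8142 * 0.935 = 7613
60–79: 5405 * 0.932 = 5037
Net migration: 20–39 + 370 → 6717; 40–59 + 310 → 7923
→ [6385, 6717, 7923, 5037]
Dependents (band 0–19 + band 60–79) = 6385 + 5037 = 11422; working-age = 14640; ratio = 11422/14640 × 100 = 78.0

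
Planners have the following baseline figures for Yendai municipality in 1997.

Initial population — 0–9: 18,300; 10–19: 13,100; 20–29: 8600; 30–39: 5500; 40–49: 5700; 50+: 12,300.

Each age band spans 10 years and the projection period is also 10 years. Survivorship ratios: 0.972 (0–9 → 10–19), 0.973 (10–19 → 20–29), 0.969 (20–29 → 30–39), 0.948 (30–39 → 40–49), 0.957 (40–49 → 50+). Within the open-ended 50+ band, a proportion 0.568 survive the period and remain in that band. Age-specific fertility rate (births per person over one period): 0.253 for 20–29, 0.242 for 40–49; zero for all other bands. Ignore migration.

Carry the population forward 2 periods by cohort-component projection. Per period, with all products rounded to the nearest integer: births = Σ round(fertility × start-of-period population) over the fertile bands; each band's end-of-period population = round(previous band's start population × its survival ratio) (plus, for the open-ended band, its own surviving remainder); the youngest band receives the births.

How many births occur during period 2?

After projecting period 1:
Births: 8600 × 0.253 = 2176, 5700 × 0.242 = 1379 ⇒ total 3555
10–19: 18300 × 0.972 = 17788
20–29: 13100 × 0.973 = 12746
30–39: 8600 × 0.969 = 8333
40–49: 5500 × 0.948 = 5214
50+: 5700 × 0.957 + 12300 × 0.568 = 5455 + 6986 = 12441
→ [3555, 17788, 12746, 8333, 5214, 12441]
After projecting period 2:
Births: 12746 × 0.253 = 3225, 5214 × 0.242 = 1262 ⇒ total 4487
10–19: 3555 × 0.972 = 3455
20–29: 17788 × 0.973 = 17308
30–39: 12746 × 0.969 = 12351
40–49: 8333 × 0.948 = 7900
50+: 5214 × 0.957 + 12441 × 0.568 = 4990 + 7066 = 12056
→ [4487, 3455, 17308, 12351, 7900, 12056]

4487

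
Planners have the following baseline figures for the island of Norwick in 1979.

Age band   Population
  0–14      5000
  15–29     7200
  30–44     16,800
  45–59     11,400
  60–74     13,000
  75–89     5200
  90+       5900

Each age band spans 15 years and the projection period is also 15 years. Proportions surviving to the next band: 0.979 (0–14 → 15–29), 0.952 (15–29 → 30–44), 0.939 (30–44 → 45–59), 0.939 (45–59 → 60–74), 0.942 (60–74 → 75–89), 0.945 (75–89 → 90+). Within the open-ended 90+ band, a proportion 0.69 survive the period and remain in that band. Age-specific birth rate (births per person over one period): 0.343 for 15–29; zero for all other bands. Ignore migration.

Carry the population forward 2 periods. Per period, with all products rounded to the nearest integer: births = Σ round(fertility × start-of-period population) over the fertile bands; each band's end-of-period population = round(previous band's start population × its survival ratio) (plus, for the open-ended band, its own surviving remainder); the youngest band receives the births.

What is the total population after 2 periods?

57862

After projecting period 1:
Births: 7200 × 0.343 = 2470
15–29: 5000 × 0.979 = 4895
30–44: 7200 × 0.952 = 6854
45–59: 16800 × 0.939 = 15775
60–74: 11400 × 0.939 = 10705
75–89: 13000 × 0.942 = 12246
90+: 5200 × 0.945 + 5900 × 0.69 = 4914 + 4071 = 8985
End of period: [2470, 4895, 6854, 15775, 10705, 12246, 8985]
After projecting period 2:
Births: 4895 × 0.343 = 1679
15–29: 2470 × 0.979 = 2418
30–44: 4895 × 0.952 = 4660
45–59: 6854 × 0.939 = 6436
60–74: 15775 × 0.939 = 14813
75–89: 10705 × 0.942 = 10084
90+: 12246 × 0.945 + 8985 × 0.69 = 11572 + 6200 = 17772
End of period: [1679, 2418, 4660, 6436, 14813, 10084, 17772]
Total after period 2: 1679 + 2418 + 4660 + 6436 + 14813 + 10084 + 17772 = 57862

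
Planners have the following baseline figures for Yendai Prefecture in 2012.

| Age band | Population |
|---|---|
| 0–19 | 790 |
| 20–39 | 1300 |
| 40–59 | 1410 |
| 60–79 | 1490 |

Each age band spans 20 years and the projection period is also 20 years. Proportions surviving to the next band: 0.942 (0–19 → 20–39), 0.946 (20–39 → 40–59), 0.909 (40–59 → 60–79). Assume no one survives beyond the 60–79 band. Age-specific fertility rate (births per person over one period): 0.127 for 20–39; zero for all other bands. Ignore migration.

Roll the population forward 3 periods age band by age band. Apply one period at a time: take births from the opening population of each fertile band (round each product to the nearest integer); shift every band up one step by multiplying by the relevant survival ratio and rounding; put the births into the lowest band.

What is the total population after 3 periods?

896

Call the bands 1 to 4, youngest first.
[period 1]
Births: 1300 × 0.127 = 165
Band 2: 790 × 0.942 = 744
Band 3: 1300 × 0.946 = 1230
Band 4: 1410 × 0.909 = 1282
→ [165, 744, 1230, 1282]
[period 2]
Births: 744 × 0.127 = 94
Band 2: 165 × 0.942 = 155
Band 3: 744 × 0.946 = 704
Band 4: 1230 × 0.909 = 1118
→ [94, 155, 704, 1118]
[period 3]
Births: 155 × 0.127 = 20
Band 2: 94 × 0.942 = 89
Band 3: 155 × 0.946 = 147
Band 4: 704 × 0.909 = 640
→ [20, 89, 147, 640]
Total after period 3: 20 + 89 + 147 + 640 = 896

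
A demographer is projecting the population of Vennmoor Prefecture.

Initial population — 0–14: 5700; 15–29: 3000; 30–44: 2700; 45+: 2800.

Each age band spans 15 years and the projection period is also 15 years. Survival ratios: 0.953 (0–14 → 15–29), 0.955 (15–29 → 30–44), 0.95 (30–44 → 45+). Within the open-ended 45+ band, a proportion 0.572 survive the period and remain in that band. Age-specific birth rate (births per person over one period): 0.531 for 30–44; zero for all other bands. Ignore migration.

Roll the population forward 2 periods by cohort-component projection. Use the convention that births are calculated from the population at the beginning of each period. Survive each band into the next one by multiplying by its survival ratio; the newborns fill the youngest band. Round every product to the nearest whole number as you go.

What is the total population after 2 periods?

Numbering the groups 1..4 from youngest to oldest:
After projecting period 1:
Births: 2700 × 0.531 = 1434
Group 2: 5700 × 0.953 = 5432
Group 3: 3000 × 0.955 = 2865
Group 4: 2700 × 0.95 + 2800 × 0.572 = 2565 + 1602 = 4167
Population now: 0–14=1434, 15–29=5432, 30–44=2865, 45+=4167
After projecting period 2:
Births: 2865 × 0.531 = 1521
Group 2: 1434 × 0.953 = 1367
Group 3: 5432 × 0.955 = 5188
Group 4: 2865 × 0.95 + 4167 × 0.572 = 2722 + 2384 = 5106
Population now: 0–14=1521, 15–29=1367, 30–44=5188, 45+=5106
Total after period 2: 1521 + 1367 + 5188 + 5106 = 13182

13182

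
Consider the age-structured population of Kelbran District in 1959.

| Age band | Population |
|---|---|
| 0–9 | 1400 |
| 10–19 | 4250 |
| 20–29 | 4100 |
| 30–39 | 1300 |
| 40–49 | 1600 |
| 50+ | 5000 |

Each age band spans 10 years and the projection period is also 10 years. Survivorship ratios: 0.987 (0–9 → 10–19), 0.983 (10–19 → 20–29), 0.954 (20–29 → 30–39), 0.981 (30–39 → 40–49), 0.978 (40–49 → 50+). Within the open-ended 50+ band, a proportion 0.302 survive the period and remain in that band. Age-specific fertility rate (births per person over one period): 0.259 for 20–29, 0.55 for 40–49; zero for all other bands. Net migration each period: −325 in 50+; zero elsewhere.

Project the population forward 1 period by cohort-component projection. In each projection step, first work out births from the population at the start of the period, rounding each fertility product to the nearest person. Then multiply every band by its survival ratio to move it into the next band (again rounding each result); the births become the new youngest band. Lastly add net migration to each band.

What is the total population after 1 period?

15438

Period 1.
Births: 4100 × 0.259 = 1062 ; 1600 × 0.55 = 880 → total 1942
10–19: 1400 × 0.987 = 1382
20–29: 4250 × 0.983 = 4178
30–39: 4100 × 0.954 = 3911
40–49: 1300 × 0.981 = 1275
50+: 1600 × 0.978 + 5000 × 0.302 = 1565 + 1510 = 3075
Net migration: 50+ − 325 → 2750
Giving 1942 / 1382 / 4178 / 3911 / 1275 / 2750.
Total after period 1: 1942 + 1382 + 4178 + 3911 + 1275 + 2750 = 15438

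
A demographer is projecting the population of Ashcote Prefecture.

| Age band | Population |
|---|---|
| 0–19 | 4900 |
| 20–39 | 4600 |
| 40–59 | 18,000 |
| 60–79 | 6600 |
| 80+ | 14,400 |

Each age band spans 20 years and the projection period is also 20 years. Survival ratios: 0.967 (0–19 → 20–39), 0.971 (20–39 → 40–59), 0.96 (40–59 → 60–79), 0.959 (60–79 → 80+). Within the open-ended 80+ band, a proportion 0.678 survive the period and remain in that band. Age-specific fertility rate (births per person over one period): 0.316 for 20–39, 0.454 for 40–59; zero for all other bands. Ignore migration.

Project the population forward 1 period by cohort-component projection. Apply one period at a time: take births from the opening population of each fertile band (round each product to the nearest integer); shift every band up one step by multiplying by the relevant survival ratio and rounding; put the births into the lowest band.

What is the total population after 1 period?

After projecting period 1:
Births: 4600 * 0.316 = 1454 ; 18000 * 0.454 = 8172 ⇒ total 9626
20–39: 4900 * 0.967 = 4738
40–59: 4600 * 0.971 = 4467
60–79: 18000 * 0.96 = 17280
80+: 6600 * 0.959 + 14400 * 0.678 = 6329 + 9763 = 16092
→ [9626, 4738, 4467, 17280, 16092]
Total after period 1: 9626 + 4738 + 4467 + 17280 + 16092 = 52203

52203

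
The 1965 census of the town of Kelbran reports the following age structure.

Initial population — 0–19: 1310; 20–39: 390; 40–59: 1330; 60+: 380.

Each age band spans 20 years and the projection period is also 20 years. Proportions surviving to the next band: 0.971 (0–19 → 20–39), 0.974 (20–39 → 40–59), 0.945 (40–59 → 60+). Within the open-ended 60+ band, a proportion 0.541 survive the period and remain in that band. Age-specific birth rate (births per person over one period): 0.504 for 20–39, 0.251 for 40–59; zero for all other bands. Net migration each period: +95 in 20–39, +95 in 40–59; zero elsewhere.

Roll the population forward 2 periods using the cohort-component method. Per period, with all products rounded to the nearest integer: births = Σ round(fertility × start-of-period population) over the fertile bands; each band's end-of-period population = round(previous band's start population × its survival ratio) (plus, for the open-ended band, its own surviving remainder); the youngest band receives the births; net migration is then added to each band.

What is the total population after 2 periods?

Let band 1 be 0–19 through band 4 = 60+.
After projecting period 1:
Births: 390 × 0.504 = 197, 1330 × 0.251 = 334 → 531
Band 2: 1310 × 0.971 = 1272
Band 3: 390 × 0.974 = 380
Band 4: 1330 × 0.945 + 380 × 0.541 = 1257 + 206 = 1463
Net migration: Band 2 + 95 → 1367; Band 3 + 95 → 475
End of period: [531, 1367, 475, 1463]
After projecting period 2:
Births: 1367 × 0.504 = 689, 475 × 0.251 = 119 → 808
Band 2: 531 × 0.971 = 516
Band 3: 1367 × 0.974 = 1331
Band 4: 475 × 0.945 + 1463 × 0.541 = 449 + 791 = 1240
Net migration: Band 2 + 95 → 611; Band 3 + 95 → 1426
End of period: [808, 611, 1426, 1240]
Total after period 2: 808 + 611 + 1426 + 1240 = 4085

4085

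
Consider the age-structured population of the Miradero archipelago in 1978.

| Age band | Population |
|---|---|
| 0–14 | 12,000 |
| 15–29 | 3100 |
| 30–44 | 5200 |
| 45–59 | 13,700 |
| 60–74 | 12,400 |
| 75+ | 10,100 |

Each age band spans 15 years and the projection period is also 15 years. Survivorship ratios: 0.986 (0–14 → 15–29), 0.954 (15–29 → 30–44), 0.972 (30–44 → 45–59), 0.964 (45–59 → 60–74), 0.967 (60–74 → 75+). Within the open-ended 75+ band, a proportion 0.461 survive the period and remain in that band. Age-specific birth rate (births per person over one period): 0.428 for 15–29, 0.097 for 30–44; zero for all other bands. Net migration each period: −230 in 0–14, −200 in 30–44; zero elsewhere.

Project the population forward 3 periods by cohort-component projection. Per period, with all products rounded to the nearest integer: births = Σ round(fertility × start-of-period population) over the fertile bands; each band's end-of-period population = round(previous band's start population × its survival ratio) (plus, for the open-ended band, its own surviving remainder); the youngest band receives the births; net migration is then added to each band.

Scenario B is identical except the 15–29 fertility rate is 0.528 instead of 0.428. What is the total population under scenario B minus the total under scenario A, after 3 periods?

1776

(Groups numbered youngest = 1 to oldest = 6.)
After projecting period 1:
Births: 3100 × 0.428 = 1327, 5200 × 0.097 = 504 → total 1831
Group 2: 12000 × 0.986 = 11832
Group 3: 3100 × 0.954 = 2957
Group 4: 5200 × 0.972 = 5054
Group 5: 13700 × 0.964 = 13207
Group 6: 12400 × 0.967 + 10100 × 0.461 = 11991 + 4656 = 16647
Net migration: Group 1 − 230 → 1601; Group 3 − 200 → 2757
Giving 1601 / 11832 / 2757 / 5054 / 13207 / 16647.
After projecting period 2:
Births: 11832 × 0.428 = 5064, 2757 × 0.097 = 267 → total 5331
Group 2: 1601 × 0.986 = 1579
Group 3: 11832 × 0.954 = 11288
Group 4: 2757 × 0.972 = 2680
Group 5: 5054 × 0.964 = 4872
Group 6: 13207 × 0.967 + 16647 × 0.461 = 12771 + 7674 = 20445
Net migration: Group 1 − 230 → 5101; Group 3 − 200 → 11088
Giving 5101 / 1579 / 11088 / 2680 / 4872 / 20445.
After projecting period 3:
Births: 1579 × 0.428 = 676, 11088 × 0.097 = 1076 → total 1752
Group 2: 5101 × 0.986 = 5030
Group 3: 1579 × 0.954 = 1506
Group 4: 11088 × 0.972 = 10778
Group 5: 2680 × 0.964 = 2584
Group 6: 4872 × 0.967 + 20445 × 0.461 = 4711 + 9425 = 14136
Net migration: Group 1 − 230 → 1522; Group 3 − 200 → 1306
Giving 1522 / 5030 / 1306 / 10778 / 2584 / 14136.
Scenario A total after 3 periods: 35356
Scenario B projection —
After projecting period 1:
Births: 3100 × 0.528 = 1637, 5200 × 0.097 = 504 → total 2141
Group 2: 12000 × 0.986 = 11832
Group 3: 3100 × 0.954 = 2957
Group 4: 5200 × 0.972 = 5054
Group 5: 13700 × 0.964 = 13207
Group 6: 12400 × 0.967 + 10100 × 0.461 = 11991 + 4656 = 16647
Net migration: Group 1 − 230 → 1911; Group 3 − 200 → 2757
Giving 1911 / 11832 / 2757 / 5054 / 13207 / 16647.
After projecting period 2:
Births: 11832 × 0.528 = 6247, 2757 × 0.097 = 267 → total 6514
Group 2: 1911 × 0.986 = 1884
Group 3: 11832 × 0.954 = 11288
Group 4: 2757 × 0.972 = 2680
Group 5: 5054 × 0.964 = 4872
Group 6: 13207 × 0.967 + 16647 × 0.461 = 12771 + 7674 = 20445
Net migration: Group 1 − 230 → 6284; Group 3 − 200 → 11088
Giving 6284 / 1884 / 11088 / 2680 / 4872 / 20445.
After projecting period 3:
Births: 1884 × 0.528 = 995, 11088 × 0.097 = 1076 → total 2071
Group 2: 6284 × 0.986 = 6196
Group 3: 1884 × 0.954 = 1797
Group 4: 11088 × 0.972 = 10778
Group 5: 2680 × 0.964 = 2584
Group 6: 4872 × 0.967 + 20445 × 0.461 = 4711 + 9425 = 14136
Net migration: Group 1 − 230 → 1841; Group 3 − 200 → 1597
Giving 1841 / 6196 / 1597 / 10778 / 2584 / 14136.
Scenario B total after 3 periods: 37132
Difference B − A = 37132 − 35356 = 1776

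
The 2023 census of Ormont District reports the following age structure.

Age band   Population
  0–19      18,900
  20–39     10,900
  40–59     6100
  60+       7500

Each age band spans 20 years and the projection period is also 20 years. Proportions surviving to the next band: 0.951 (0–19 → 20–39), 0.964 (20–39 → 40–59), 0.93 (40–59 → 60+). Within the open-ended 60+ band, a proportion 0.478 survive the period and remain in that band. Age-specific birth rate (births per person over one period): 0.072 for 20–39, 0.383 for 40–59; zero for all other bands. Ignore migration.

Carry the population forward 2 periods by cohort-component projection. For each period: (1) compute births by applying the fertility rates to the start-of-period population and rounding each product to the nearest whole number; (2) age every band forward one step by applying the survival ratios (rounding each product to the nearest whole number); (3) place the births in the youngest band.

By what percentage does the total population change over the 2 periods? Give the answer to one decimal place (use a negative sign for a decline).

-8.3

Numbering the groups 1..4 from youngest to oldest:
Period 1:
Births: 10900 × 0.072 = 785  |  6100 × 0.383 = 2336 → total 3121
Group 2: 18900 × 0.951 = 17974
Group 3: 10900 × 0.964 = 10508
Group 4: 6100 × 0.93 + 7500 × 0.478 = 5673 + 3585 = 9258
Population now: 0–19=3121, 20–39=17974, 40–59=10508, 60+=9258
Period 2:
Births: 17974 × 0.072 = 1294  |  10508 × 0.383 = 4025 → total 5319
Group 2: 3121 × 0.951 = 2968
Group 3: 17974 × 0.964 = 17327
Group 4: 10508 × 0.93 + 9258 × 0.478 = 9772 + 4425 = 14197
Population now: 0–19=5319, 20–39=2968, 40–59=17327, 60+=14197
Total: 43400 → 39811; change = -3589; percentage change = -8.3%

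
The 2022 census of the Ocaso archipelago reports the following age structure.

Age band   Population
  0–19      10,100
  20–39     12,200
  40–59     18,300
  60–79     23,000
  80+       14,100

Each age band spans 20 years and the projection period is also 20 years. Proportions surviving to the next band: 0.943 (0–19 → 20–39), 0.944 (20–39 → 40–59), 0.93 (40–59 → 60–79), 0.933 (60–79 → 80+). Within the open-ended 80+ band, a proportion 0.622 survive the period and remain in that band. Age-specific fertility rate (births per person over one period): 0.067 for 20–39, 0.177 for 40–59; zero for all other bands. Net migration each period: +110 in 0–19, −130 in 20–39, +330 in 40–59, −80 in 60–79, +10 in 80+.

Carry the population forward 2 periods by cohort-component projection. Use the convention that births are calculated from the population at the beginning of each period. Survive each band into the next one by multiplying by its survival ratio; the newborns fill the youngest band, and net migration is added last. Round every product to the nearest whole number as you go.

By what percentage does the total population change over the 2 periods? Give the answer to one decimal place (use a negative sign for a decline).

-21.0

Let group 1 be 0–19 through group 5 = 80+.
— Period 1 —
Births: 12200 × 0.067 = 817 ; 18300 × 0.177 = 3239 → total 4056
Group 2: 10100 × 0.943 = 9524
Group 3: 12200 × 0.944 = 11517
Group 4: 18300 × 0.93 = 17019
Group 5: 23000 × 0.933 + 14100 × 0.622 = 21459 + 8770 = 30229
Net migration: Group 1 + 110 → 4166; Group 2 − 130 → 9394; Group 3 + 330 → 11847; Group 4 − 80 → 16939; Group 5 + 10 → 30239
End of period: [4166, 9394, 11847, 16939, 30239]
— Period 2 —
Births: 9394 × 0.067 = 629 ; 11847 × 0.177 = 2097 → total 2726
Group 2: 4166 × 0.943 = 3929
Group 3: 9394 × 0.944 = 8868
Group 4: 11847 × 0.93 = 11018
Group 5: 16939 × 0.933 + 30239 × 0.622 = 15804 + 18809 = 34613
Net migration: Group 1 + 110 → 2836; Group 2 − 130 → 3799; Group 3 + 330 → 9198; Group 4 − 80 → 10938; Group 5 + 10 → 34623
End of period: [2836, 3799, 9198, 10938, 34623]
Total: 77700 → 61394; change = -16306; percentage change = -21.0%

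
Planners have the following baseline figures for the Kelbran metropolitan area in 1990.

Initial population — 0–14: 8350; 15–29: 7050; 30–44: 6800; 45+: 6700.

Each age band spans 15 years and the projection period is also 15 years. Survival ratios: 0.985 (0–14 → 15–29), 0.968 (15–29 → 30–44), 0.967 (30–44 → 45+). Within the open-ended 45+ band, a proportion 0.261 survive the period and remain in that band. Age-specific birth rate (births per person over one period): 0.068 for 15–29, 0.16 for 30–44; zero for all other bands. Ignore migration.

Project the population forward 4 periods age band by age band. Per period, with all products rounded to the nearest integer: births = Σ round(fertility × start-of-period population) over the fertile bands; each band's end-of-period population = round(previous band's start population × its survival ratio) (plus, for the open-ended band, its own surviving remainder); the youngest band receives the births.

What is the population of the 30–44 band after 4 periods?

[period 1]
Births: 7050 × 0.068 = 479 ; 6800 × 0.16 = 1088 ⇒ total 1567
15–29: 8350 × 0.985 = 8225
30–44: 7050 × 0.968 = 6824
45+: 6800 × 0.967 + 6700 × 0.261 = 6576 + 1749 = 8325
→ [1567, 8225, 6824, 8325]
[period 2]
Births: 8225 × 0.068 = 559 ; 6824 × 0.16 = 1092 ⇒ total 1651
15–29: 1567 × 0.985 = 1543
30–44: 8225 × 0.968 = 7962
45+: 6824 × 0.967 + 8325 × 0.261 = 6599 + 2173 = 8772
→ [1651, 1543, 7962, 8772]
[period 3]
Births: 1543 × 0.068 = 105 ; 7962 × 0.16 = 1274 ⇒ total 1379
15–29: 1651 × 0.985 = 1626
30–44: 1543 × 0.968 = 1494
45+: 7962 × 0.967 + 8772 × 0.261 = 7699 + 2289 = 9988
→ [1379, 1626, 1494, 9988]
[period 4]
Births: 1626 × 0.068 = 111 ; 1494 × 0.16 = 239 ⇒ total 350
15–29: 1379 × 0.985 = 1358
30–44: 1626 × 0.968 = 1574
45+: 1494 × 0.967 + 9988 × 0.261 = 1445 + 2607 = 4052
→ [350, 1358, 1574, 4052]

1574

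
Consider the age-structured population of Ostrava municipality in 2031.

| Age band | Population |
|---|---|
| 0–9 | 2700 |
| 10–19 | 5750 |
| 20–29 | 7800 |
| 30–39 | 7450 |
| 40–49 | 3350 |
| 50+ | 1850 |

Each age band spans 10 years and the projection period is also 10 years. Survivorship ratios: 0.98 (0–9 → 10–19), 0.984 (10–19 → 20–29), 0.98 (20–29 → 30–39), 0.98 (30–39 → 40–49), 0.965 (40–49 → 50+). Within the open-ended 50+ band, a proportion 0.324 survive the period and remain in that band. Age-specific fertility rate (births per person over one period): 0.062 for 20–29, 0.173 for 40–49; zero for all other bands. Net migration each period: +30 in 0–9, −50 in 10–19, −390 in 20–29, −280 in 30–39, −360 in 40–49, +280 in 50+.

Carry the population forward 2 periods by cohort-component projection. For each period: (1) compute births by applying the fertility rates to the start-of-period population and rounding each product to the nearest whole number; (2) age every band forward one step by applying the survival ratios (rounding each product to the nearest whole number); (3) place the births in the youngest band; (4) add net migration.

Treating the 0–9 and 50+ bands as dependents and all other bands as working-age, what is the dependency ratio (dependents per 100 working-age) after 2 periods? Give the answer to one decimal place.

66.1

Period 1.
Births: 7800 × 0.062 = 484 ; 3350 × 0.173 = 580 — total 1064
10–19: 2700 × 0.98 = 2646
20–29: 5750 × 0.984 = 5658
30–39: 7800 × 0.98 = 7644
40–49: 7450 × 0.98 = 7301
50+: 3350 × 0.965 + 1850 × 0.324 = 3233 + 599 = 3832
Net migration: 0–9 + 30 → 1094; 10–19 − 50 → 2596; 20–29 − 390 → 5268; 30–39 − 280 → 7364; 40–49 − 360 → 6941; 50+ + 280 → 4112
→ [1094, 2596, 5268, 7364, 6941, 4112]
Period 2.
Births: 5268 × 0.062 = 327 ; 6941 × 0.173 = 1201 — total 1528
10–19: 1094 × 0.98 = 1072
20–29: 2596 × 0.984 = 2554
30–39: 5268 × 0.98 = 5163
40–49: 7364 × 0.98 = 7217
50+: 6941 × 0.965 + 4112 × 0.324 = 6698 + 1332 = 8030
Net migration: 0–9 + 30 → 1558; 10–19 − 50 → 1022; 20–29 − 390 → 2164; 30–39 − 280 → 4883; 40–49 − 360 → 6857; 50+ + 280 → 8310
→ [1558, 1022, 2164, 4883, 6857, 8310]
Dependents (band 0–9 + band 50+) = 1558 + 8310 = 9868; working-age = 14926; ratio = 9868/14926 × 100 = 66.1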